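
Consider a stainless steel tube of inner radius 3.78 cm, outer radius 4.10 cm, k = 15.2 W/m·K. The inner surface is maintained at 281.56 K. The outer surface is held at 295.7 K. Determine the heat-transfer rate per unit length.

Q' = 16600 W/m

Q' = 2πk·ΔT/ln(r₂/r₁) = 2π × 15.2 × 14.14 / ln(0.0410/0.0378) = 16600 W/m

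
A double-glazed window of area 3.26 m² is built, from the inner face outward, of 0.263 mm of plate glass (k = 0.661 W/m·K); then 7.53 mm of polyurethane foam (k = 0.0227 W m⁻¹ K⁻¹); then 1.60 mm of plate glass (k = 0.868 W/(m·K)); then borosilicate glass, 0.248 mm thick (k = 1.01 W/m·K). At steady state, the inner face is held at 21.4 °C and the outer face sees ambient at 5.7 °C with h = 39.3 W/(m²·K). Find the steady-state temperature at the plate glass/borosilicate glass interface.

T = 6.82 °C

Treat each layer as a resistance in series:
  R_plate glass = L/(kA) = 2.63×10^-4/(0.661·3.26) = 1.220×10^-4 K/W
  R_polyurethane foam = L/(kA) = 0.00753/(0.0227·3.26) = 0.1018 K/W
  R_plate glass = L/(kA) = 0.00160/(0.868·3.26) = 5.654×10^-4 K/W
  R_borosilicate glass = L/(kA) = 2.48×10^-4/(1.01·3.26) = 7.532×10^-5 K/W
  R_conv,out = 1/(hA) = 1/(39.3·3.26) = 0.007805 K/W
ΣR = 1.220×10^-4 + 0.1018 + 5.654×10^-4 + 7.532×10^-5 + 0.007805 = 0.1104 K/W
Q = ΔT/ΣR = (21.4 °C − 5.7 °C)/0.1104 = 142.2 W
From the inner boundary to the plate glass/borosilicate glass interface, ΣR_partial = 0.1025 K/W.
T_interface = T_in − Q·ΣR_partial = 21.4 °C − (142.2)(0.1025) = 6.82 °C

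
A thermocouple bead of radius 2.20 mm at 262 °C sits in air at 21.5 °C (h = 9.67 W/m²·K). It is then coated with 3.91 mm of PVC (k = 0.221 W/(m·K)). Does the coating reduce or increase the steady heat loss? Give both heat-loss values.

Critical radius for a sphere: r_cr = 2k/h = 0.0457 m = 4.57 cm.
Outer radius after coating: r₂ = 0.00220 + 0.00391 = 0.00611 m.
Since r₁ < r_cr and r₂ ≤ r_cr, the coating moves toward the maximum at r_cr — heat loss rises.
Bare: R = 1/(4πr₁²h) = 1700 K/W; Q = 240.5/1700 = 0.141 W.
Coated: R = R_cond + R_conv = 325.2 K/W; Q = 240.5/325.2 = 0.740 W.

increases: 0.141 → 0.740 W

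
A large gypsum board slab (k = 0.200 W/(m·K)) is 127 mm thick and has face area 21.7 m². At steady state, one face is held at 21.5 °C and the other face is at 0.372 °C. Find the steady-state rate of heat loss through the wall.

Q = 722 W

Q = kA·ΔT/L = 0.200 × 21.7 × |21.5 °C − 0.372 °C| / 0.127 = 722 W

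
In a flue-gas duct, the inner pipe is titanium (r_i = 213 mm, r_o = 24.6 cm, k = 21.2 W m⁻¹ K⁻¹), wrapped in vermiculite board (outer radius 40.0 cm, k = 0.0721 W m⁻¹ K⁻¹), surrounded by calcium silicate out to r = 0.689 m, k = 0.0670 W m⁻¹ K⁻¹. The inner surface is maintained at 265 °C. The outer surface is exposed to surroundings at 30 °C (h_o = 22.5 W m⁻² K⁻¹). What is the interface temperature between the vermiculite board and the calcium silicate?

T = 159 °C

Series thermal resistances, inner to outer:
  R'_titanium = ln(0.246/0.213)/(2πk) = 0.1440/(2π·21.2) = 0.001081 m·K/W
  R'_vermiculite board = ln(0.400/0.246)/(2πk) = 0.4861/(2π·0.0721) = 1.073 m·K/W
  R'_calcium silicate = ln(0.689/0.400)/(2πk) = 0.5438/(2π·0.0670) = 1.292 m·K/W
  R'_conv,out = 1/(2πr h) = 1/(2π·0.689·22.5) = 0.01027 m·K/W
ΣR = 0.001081 + 1.073 + 1.292 + 0.01027 = 2.376 m·K/W
Q' = ΔT/ΣR = (265 °C − 30 °C)/2.376 = 98.91 W/m
From the inner boundary to the vermiculite board/calcium silicate interface, ΣR_partial = 1.074 m·K/W.
T_interface = T_in − Q'·ΣR_partial = 265 °C − (98.91)(1.074) = 159 °C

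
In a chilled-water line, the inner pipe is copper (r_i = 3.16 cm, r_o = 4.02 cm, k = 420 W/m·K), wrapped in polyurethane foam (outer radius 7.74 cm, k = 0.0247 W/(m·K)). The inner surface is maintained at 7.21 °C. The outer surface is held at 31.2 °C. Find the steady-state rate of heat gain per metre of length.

Q' = 5.68 W/m

Series thermal resistances, inner to outer:
  R'_copper = ln(0.0402/0.0316)/(2πk) = 0.2407/(2π·420) = 9.121×10^-5 m·K/W
  R'_polyurethane foam = ln(0.0774/0.0402)/(2πk) = 0.6551/(2π·0.0247) = 4.221 m·K/W
ΣR = 9.121×10^-5 + 4.221 = 4.221 m·K/W
Q' = ΔT/ΣR = (7.21 °C − 31.2 °C)/4.221 = -5.68 W/m
(Negative Q' ⇒ heat flows inward; heat gain = 5.68 W/m.)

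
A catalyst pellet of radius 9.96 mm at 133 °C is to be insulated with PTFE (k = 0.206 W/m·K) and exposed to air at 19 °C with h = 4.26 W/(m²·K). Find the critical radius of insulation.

r_cr = 9.67 cm

For a sphere, r_cr = 2k_ins/h = 2·0.206/4.26 = 0.0967 m = 9.67 cm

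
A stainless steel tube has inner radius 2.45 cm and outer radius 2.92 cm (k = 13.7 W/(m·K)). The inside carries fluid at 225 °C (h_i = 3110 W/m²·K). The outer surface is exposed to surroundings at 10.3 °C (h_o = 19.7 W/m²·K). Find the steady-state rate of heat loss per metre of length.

Series thermal resistances, inner to outer:
  R'_conv,in = 1/(2πr h) = 1/(2π·0.0245·3110) = 0.002089 m·K/W
  R'_stainless steel = ln(0.0292/0.0245)/(2πk) = 0.1755/(2π·13.7) = 0.002039 m·K/W
  R'_conv,out = 1/(2πr h) = 1/(2π·0.0292·19.7) = 0.2767 m·K/W
ΣR = 0.002089 + 0.002039 + 0.2767 = 0.2808 m·K/W
Q' = ΔT/ΣR = (225 °C − 10.3 °C)/0.2808 = 765 W/m

Q' = 765 W/m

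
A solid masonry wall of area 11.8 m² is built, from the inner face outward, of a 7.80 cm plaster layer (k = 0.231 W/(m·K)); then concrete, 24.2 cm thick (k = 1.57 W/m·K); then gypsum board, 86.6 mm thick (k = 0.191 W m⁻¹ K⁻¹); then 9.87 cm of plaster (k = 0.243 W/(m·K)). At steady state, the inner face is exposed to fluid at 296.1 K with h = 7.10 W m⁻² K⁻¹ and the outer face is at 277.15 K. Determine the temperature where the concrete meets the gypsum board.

Series thermal resistances, inner to outer:
  R_conv,in = 1/(hA) = 1/(7.10·11.8) = 0.01194 K/W
  R_plaster = L/(kA) = 0.0780/(0.231·11.8) = 0.02862 K/W
  R_concrete = L/(kA) = 0.242/(1.57·11.8) = 0.01306 K/W
  R_gypsum board = L/(kA) = 0.0866/(0.191·11.8) = 0.03842 K/W
  R_plaster = L/(kA) = 0.0987/(0.243·11.8) = 0.03442 K/W
ΣR = 0.01194 + 0.02862 + 0.01306 + 0.03842 + 0.03442 = 0.1265 K/W
Q = ΔT/ΣR = (296.1 K − 277.15 K)/0.1265 = 149.8 W
From the inner boundary to the concrete/gypsum board interface, ΣR_partial = 0.05362 K/W.
T_interface = T_in − Q·ΣR_partial = 296.1 K − (149.8)(0.05362) = 288.1 K

T = 288.1 K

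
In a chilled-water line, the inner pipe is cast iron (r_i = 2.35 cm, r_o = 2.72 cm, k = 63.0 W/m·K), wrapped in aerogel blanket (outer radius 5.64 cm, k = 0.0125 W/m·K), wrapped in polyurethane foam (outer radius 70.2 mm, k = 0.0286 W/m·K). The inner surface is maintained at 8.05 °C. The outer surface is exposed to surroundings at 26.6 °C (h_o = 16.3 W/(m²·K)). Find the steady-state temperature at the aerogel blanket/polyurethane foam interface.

Series thermal resistances, inner to outer:
  R'_cast iron = ln(0.0272/0.0235)/(2πk) = 0.1462/(2π·63.0) = 3.694×10^-4 m·K/W
  R'_aerogel blanket = ln(0.0564/0.0272)/(2πk) = 0.7293/(2π·0.0125) = 9.285 m·K/W
  R'_polyurethane foam = ln(0.0702/0.0564)/(2πk) = 0.2189/(2π·0.0286) = 1.218 m·K/W
  R'_conv,out = 1/(2πr h) = 1/(2π·0.0702·16.3) = 0.1391 m·K/W
ΣR = 3.694×10^-4 + 9.285 + 1.218 + 0.1391 = 10.64 m·K/W
Q' = ΔT/ΣR = (8.05 °C − 26.6 °C)/10.64 = -1.743 W/m
From the inner boundary to the aerogel blanket/polyurethane foam interface, ΣR_partial = 9.285 m·K/W.
T_interface = T_in − Q'·ΣR_partial = 8.05 °C − (-1.743)(9.285) = 24.2 °C

T = 24.2 °C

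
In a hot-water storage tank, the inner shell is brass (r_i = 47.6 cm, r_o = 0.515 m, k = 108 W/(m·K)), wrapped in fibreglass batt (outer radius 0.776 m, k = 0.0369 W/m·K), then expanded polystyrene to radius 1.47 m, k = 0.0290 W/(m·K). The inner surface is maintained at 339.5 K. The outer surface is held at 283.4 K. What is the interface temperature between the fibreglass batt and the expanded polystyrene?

T = 313.8 K

Series thermal resistances, inner to outer:
  R_brass = (1/0.476 − 1/0.515)/(4πk) = 0.1591/(4π·108) = 1.172×10^-4 K/W
  R_fibreglass batt = (1/0.515 − 1/0.776)/(4πk) = 0.6531/(4π·0.0369) = 1.408 K/W
  R_expanded polystyrene = (1/0.776 − 1/1.47)/(4πk) = 0.6084/(4π·0.0290) = 1.669 K/W
ΣR = 1.172×10^-4 + 1.408 + 1.669 = 3.077 K/W
Q = ΔT/ΣR = (339.5 K − 283.4 K)/3.077 = 18.23 W
From the inner boundary to the fibreglass batt/expanded polystyrene interface, ΣR_partial = 1.408 K/W.
T_interface = T_in − Q·ΣR_partial = 339.5 K − (18.23)(1.408) = 313.8 K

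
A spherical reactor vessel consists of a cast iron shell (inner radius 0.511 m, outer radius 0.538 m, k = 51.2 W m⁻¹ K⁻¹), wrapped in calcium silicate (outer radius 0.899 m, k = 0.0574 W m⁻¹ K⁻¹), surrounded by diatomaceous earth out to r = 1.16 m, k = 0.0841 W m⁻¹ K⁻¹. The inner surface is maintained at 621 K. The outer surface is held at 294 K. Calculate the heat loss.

Treat each layer as a resistance in series:
  R_cast iron = (1/0.511 − 1/0.538)/(4πk) = 0.09821/(4π·51.2) = 1.526×10^-4 K/W
  R_calcium silicate = (1/0.538 − 1/0.899)/(4πk) = 0.7464/(4π·0.0574) = 1.035 K/W
  R_diatomaceous earth = (1/0.899 − 1/1.16)/(4πk) = 0.2503/(4π·0.0841) = 0.2368 K/W
ΣR = 1.526×10^-4 + 1.035 + 0.2368 = 1.272 K/W
Q = ΔT/ΣR = (621 K − 294 K)/1.272 = 257 W

Q = 257 W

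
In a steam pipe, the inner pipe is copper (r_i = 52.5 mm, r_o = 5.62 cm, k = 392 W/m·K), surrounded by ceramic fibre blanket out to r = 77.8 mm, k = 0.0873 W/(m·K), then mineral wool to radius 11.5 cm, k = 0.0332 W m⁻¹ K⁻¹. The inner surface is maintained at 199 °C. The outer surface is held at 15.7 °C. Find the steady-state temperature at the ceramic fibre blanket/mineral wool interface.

Resistance network (inner→outer):
  R'_copper = ln(0.0562/0.0525)/(2πk) = 0.06810/(2π·392) = 2.765×10^-5 m·K/W
  R'_ceramic fibre blanket = ln(0.0778/0.0562)/(2πk) = 0.3252/(2π·0.0873) = 0.5929 m·K/W
  R'_mineral wool = ln(0.115/0.0778)/(2πk) = 0.3908/(2π·0.0332) = 1.873 m·K/W
ΣR = 2.765×10^-5 + 0.5929 + 1.873 = 2.466 m·K/W
Q' = ΔT/ΣR = (199 °C − 15.7 °C)/2.466 = 74.33 W/m
From the inner boundary to the ceramic fibre blanket/mineral wool interface, ΣR_partial = 0.5929 m·K/W.
T_interface = T_in − Q'·ΣR_partial = 199 °C − (74.33)(0.5929) = 155 °C

T = 155 °C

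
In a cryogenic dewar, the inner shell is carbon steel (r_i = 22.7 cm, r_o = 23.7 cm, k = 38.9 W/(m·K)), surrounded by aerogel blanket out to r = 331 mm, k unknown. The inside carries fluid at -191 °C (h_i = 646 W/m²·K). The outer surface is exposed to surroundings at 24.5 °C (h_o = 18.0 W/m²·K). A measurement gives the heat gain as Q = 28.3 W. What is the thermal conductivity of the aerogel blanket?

k = 0.0126 W/m·K

ΣR = ΔT/Q = |-191 − 24.5|/28.3 = 7.615 K/W
Known resistances:
  R_conv,in = 1/(4πr²h) = 1/(4π·0.227²·646) = 0.002391 K/W
  R_carbon steel = (1/0.227 − 1/0.237)/(4πk) = 0.1859/(4π·38.9) = 3.802×10^-4 K/W
  R_conv,out = 1/(4πr²h) = 1/(4π·0.331²·18.0) = 0.04035 K/W
R_aerogel blanket = ΣR − ΣR_known = 7.615 − 0.04312 = 7.572 K/W
(1/r₁−1/r₂)/(4πk) = 7.572 ⇒ k = 1.198/(4π·7.572) = 0.0126 W/m·K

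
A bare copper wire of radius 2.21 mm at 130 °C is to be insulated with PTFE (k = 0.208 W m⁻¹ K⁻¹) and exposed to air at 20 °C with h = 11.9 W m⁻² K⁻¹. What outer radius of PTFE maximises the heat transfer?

For a cylinder, r_cr = k_ins/h = 0.208/11.9 = 0.0175 m = 1.75 cm

r_cr = 1.75 cm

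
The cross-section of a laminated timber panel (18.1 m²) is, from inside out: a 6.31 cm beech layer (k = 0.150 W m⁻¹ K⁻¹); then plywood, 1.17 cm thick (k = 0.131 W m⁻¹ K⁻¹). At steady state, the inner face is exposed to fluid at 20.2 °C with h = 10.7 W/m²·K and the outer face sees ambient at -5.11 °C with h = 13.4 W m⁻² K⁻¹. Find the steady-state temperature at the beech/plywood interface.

Series thermal resistances, inner to outer:
  R_conv,in = 1/(hA) = 1/(10.7·18.1) = 0.005163 K/W
  R_beech = L/(kA) = 0.0631/(0.150·18.1) = 0.02324 K/W
  R_plywood = L/(kA) = 0.0117/(0.131·18.1) = 0.004934 K/W
  R_conv,out = 1/(hA) = 1/(13.4·18.1) = 0.004123 K/W
ΣR = 0.005163 + 0.02324 + 0.004934 + 0.004123 = 0.03746 K/W
Q = ΔT/ΣR = (20.2 °C − -5.11 °C)/0.03746 = 675.7 W
From the inner boundary to the beech/plywood interface, ΣR_partial = 0.02840 K/W.
T_interface = T_in − Q·ΣR_partial = 20.2 °C − (675.7)(0.02840) = 1.01 °C

T = 1.01 °C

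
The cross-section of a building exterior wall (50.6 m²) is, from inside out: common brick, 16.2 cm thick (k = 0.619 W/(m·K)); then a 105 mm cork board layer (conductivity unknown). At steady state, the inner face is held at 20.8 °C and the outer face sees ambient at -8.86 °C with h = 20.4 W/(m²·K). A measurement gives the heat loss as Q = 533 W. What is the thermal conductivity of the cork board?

k = 0.0419 W/m·K

ΣR = ΔT/Q = |20.8 − -8.86|/533 = 0.05565 K/W
Known resistances:
  R_common brick = L/(kA) = 0.162/(0.619·50.6) = 0.005172 K/W
  R_conv,out = 1/(hA) = 1/(20.4·50.6) = 9.688×10^-4 K/W
R_cork board = ΣR − ΣR_known = 0.05565 − 0.006141 = 0.04951 K/W
L/(kA) = 0.04951 ⇒ k = 0.105/(0.04951·50.6) = 0.0419 W/m·K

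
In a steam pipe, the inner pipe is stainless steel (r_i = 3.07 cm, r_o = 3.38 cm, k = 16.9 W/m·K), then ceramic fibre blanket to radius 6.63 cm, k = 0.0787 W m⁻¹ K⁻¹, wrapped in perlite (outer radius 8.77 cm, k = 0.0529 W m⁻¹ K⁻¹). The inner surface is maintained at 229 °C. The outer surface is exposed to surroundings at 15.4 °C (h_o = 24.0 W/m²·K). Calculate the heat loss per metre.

Treat each layer as a resistance in series:
  R'_stainless steel = ln(0.0338/0.0307)/(2πk) = 0.09620/(2π·16.9) = 9.059×10^-4 m·K/W
  R'_ceramic fibre blanket = ln(0.0663/0.0338)/(2πk) = 0.6737/(2π·0.0787) = 1.362 m·K/W
  R'_perlite = ln(0.0877/0.0663)/(2πk) = 0.2797/(2π·0.0529) = 0.8416 m·K/W
  R'_conv,out = 1/(2πr h) = 1/(2π·0.0877·24.0) = 0.07562 m·K/W
ΣR = 9.059×10^-4 + 1.362 + 0.8416 + 0.07562 = 2.280 m·K/W
Q' = ΔT/ΣR = (229 °C − 15.4 °C)/2.280 = 93.7 W/m

Q' = 93.7 W/m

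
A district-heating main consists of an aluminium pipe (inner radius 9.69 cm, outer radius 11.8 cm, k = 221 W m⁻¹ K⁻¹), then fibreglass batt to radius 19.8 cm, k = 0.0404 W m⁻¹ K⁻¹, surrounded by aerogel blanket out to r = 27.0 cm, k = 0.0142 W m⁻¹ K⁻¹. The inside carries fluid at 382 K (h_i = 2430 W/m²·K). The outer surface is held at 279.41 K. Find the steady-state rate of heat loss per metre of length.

Treat each layer as a resistance in series:
  R'_conv,in = 1/(2πr h) = 1/(2π·0.0969·2430) = 6.759×10^-4 m·K/W
  R'_aluminium = ln(0.118/0.0969)/(2πk) = 0.1970/(2π·221) = 1.419×10^-4 m·K/W
  R'_fibreglass batt = ln(0.198/0.118)/(2πk) = 0.5176/(2π·0.0404) = 2.039 m·K/W
  R'_aerogel blanket = ln(0.270/0.198)/(2πk) = 0.3102/(2π·0.0142) = 3.476 m·K/W
ΣR = 6.759×10^-4 + 1.419×10^-4 + 2.039 + 3.476 = 5.516 m·K/W
Q' = ΔT/ΣR = (382 K − 279.41 K)/5.516 = 18.6 W/m

Q' = 18.6 W/m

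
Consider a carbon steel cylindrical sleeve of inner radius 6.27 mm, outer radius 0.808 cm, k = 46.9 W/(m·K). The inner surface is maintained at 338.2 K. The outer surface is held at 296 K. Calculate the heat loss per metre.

Q' = 49.0 kW/m

Q' = 2πk·ΔT/ln(r₂/r₁) = 2π × 46.9 × 42.2 / ln(0.00808/0.00627) = 49000 W/m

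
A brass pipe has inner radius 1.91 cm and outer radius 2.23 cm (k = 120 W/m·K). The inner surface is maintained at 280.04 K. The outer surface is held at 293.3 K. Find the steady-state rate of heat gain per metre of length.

Q' = 64500 W/m

Q' = 2πk·ΔT/ln(r₂/r₁) = 2π × 120 × 13.26 / ln(0.0223/0.0191) = 64500 W/m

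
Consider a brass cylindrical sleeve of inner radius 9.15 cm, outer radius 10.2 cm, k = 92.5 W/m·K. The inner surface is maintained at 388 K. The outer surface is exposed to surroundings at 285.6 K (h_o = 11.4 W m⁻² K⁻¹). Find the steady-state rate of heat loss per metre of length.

Series thermal resistances, inner to outer:
  R'_brass = ln(0.102/0.0915)/(2πk) = 0.1086/(2π·92.5) = 1.869×10^-4 m·K/W
  R'_conv,out = 1/(2πr h) = 1/(2π·0.102·11.4) = 0.1369 m·K/W
ΣR = 1.869×10^-4 + 0.1369 = 0.1371 m·K/W
Q' = ΔT/ΣR = (388 K − 285.6 K)/0.1371 = 747 W/m

Q' = 747 W/m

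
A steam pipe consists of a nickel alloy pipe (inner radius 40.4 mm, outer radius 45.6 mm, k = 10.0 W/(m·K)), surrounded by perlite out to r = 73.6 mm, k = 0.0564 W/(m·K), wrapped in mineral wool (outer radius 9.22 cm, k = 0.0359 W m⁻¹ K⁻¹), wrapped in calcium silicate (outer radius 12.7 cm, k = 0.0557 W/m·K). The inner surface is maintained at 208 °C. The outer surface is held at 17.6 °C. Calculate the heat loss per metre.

Q' = 58.3 W/m

Resistance network (inner→outer):
  R'_nickel alloy = ln(0.0456/0.0404)/(2πk) = 0.1211/(2π·10.0) = 0.001927 m·K/W
  R'_perlite = ln(0.0736/0.0456)/(2πk) = 0.4787/(2π·0.0564) = 1.351 m·K/W
  R'_mineral wool = ln(0.0922/0.0736)/(2πk) = 0.2253/(2π·0.0359) = 0.9989 m·K/W
  R'_calcium silicate = ln(0.127/0.0922)/(2πk) = 0.3202/(2π·0.0557) = 0.9150 m·K/W
ΣR = 0.001927 + 1.351 + 0.9989 + 0.9150 = 3.267 m·K/W
Q' = ΔT/ΣR = (208 °C − 17.6 °C)/3.267 = 58.3 W/m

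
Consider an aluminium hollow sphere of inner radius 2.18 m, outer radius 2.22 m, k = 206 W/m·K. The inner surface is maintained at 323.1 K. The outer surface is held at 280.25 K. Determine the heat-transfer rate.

Q = 13400 kW

Q = 4πk·ΔT/(1/r₁ − 1/r₂) = 4π × 206 × 42.85 / (1/2.18 − 1/2.22) = 1.34×10^7 W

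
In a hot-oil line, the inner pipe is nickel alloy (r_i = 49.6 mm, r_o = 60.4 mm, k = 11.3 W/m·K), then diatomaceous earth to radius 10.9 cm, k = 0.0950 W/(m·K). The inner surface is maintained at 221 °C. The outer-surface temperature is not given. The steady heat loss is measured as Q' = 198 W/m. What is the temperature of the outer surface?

Sum the resistances:
  R'_nickel alloy = ln(0.0604/0.0496)/(2πk) = 0.1970/(2π·11.3) = 0.002775 m·K/W
  R'_diatomaceous earth = ln(0.109/0.0604)/(2πk) = 0.5904/(2π·0.0950) = 0.9890 m·K/W
ΣR = 0.9918 m·K/W
ΔT = Q'·ΣR = 198 × 0.9918 = 196.4 K
Heat flows outward, so T_out = T_in − ΔT = 221 − 196.4 = 24.6 °C

T_out = 24.6 °C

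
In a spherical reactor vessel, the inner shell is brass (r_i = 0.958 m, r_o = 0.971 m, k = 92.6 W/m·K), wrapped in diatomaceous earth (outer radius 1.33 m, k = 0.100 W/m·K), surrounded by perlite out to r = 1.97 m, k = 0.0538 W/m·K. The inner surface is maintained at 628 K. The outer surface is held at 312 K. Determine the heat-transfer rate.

Q = 542 W

Treat each layer as a resistance in series:
  R_brass = (1/0.958 − 1/0.971)/(4πk) = 0.01398/(4π·92.6) = 1.201×10^-5 K/W
  R_diatomaceous earth = (1/0.971 − 1/1.33)/(4πk) = 0.2780/(4π·0.100) = 0.2212 K/W
  R_perlite = (1/1.33 − 1/1.97)/(4πk) = 0.2443/(4π·0.0538) = 0.3613 K/W
ΣR = 1.201×10^-5 + 0.2212 + 0.3613 = 0.5825 K/W
Q = ΔT/ΣR = (628 K − 312 K)/0.5825 = 542 W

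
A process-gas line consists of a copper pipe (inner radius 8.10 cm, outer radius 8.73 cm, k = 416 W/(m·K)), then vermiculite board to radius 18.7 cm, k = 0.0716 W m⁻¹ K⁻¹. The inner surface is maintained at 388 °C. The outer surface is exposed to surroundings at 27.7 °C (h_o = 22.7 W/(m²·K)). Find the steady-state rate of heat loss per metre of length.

Q' = 208 W/m

Series thermal resistances, inner to outer:
  R'_copper = ln(0.0873/0.0810)/(2πk) = 0.07490/(2π·416) = 2.866×10^-5 m·K/W
  R'_vermiculite board = ln(0.187/0.0873)/(2πk) = 0.7618/(2π·0.0716) = 1.693 m·K/W
  R'_conv,out = 1/(2πr h) = 1/(2π·0.187·22.7) = 0.03749 m·K/W
ΣR = 2.866×10^-5 + 1.693 + 0.03749 = 1.731 m·K/W
Q' = ΔT/ΣR = (388 °C − 27.7 °C)/1.731 = 208 W/m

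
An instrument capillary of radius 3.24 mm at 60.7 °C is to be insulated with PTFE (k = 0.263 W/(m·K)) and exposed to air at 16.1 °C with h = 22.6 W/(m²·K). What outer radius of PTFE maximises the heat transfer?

For a cylinder, r_cr = k_ins/h = 0.263/22.6 = 0.0116 m = 1.16 cm

r_cr = 1.16 cm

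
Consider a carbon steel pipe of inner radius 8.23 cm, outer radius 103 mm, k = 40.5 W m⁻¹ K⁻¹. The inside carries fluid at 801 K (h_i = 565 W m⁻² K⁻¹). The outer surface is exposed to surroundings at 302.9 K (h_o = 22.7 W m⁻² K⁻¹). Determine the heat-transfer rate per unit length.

Q' = 6.88 kW/m

Resistance network (inner→outer):
  R'_conv,in = 1/(2πr h) = 1/(2π·0.0823·565) = 0.003423 m·K/W
  R'_carbon steel = ln(0.103/0.0823)/(2πk) = 0.2244/(2π·40.5) = 8.817×10^-4 m·K/W
  R'_conv,out = 1/(2πr h) = 1/(2π·0.103·22.7) = 0.06807 m·K/W
ΣR = 0.003423 + 8.817×10^-4 + 0.06807 = 0.07237 m·K/W
Q' = ΔT/ΣR = (801 K − 302.9 K)/0.07237 = 6880 W/m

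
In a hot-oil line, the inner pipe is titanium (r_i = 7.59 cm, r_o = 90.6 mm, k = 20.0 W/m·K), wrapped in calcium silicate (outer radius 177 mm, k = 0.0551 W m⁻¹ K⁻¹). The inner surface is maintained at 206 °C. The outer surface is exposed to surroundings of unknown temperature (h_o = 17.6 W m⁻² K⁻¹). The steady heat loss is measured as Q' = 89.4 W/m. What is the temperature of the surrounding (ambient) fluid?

Series resistances:
  R'_titanium = ln(0.0906/0.0759)/(2πk) = 0.1770/(2π·20.0) = 0.001409 m·K/W
  R'_calcium silicate = ln(0.177/0.0906)/(2πk) = 0.6697/(2π·0.0551) = 1.934 m·K/W
  R'_conv,out = 1/(2πr h) = 1/(2π·0.177·17.6) = 0.05109 m·K/W
ΣR = 1.987 m·K/W
ΔT = Q'·ΣR = 89.4 × 1.987 = 177.6 K
Heat flows outward, so T_out = T_in − ΔT = 206 − 177.6 = 28.4 °C

T_out = 28.4 °C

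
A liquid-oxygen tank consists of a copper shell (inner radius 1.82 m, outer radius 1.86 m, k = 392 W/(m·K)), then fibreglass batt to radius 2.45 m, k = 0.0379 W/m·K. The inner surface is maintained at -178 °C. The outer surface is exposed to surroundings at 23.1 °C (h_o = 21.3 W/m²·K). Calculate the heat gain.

Resistance network (inner→outer):
  R_copper = (1/1.82 − 1/1.86)/(4πk) = 0.01182/(4π·392) = 2.399×10^-6 K/W
  R_fibreglass batt = (1/1.86 − 1/2.45)/(4πk) = 0.1295/(4π·0.0379) = 0.2718 K/W
  R_conv,out = 1/(4πr²h) = 1/(4π·2.45²·21.3) = 6.224×10^-4 K/W
ΣR = 2.399×10^-6 + 0.2718 + 6.224×10^-4 = 0.2724 K/W
Q = ΔT/ΣR = (-178 °C − 23.1 °C)/0.2724 = -738 W
(Negative Q ⇒ heat flows inward; heat gain = 738 W.)

Q = 738 W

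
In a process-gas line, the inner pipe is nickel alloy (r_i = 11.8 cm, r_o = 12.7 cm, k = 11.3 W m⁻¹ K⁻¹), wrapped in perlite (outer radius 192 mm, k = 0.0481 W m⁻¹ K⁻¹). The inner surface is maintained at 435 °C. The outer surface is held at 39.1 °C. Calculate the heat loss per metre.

Series thermal resistances, inner to outer:
  R'_nickel alloy = ln(0.127/0.118)/(2πk) = 0.07350/(2π·11.3) = 0.001035 m·K/W
  R'_perlite = ln(0.192/0.127)/(2πk) = 0.4133/(2π·0.0481) = 1.368 m·K/W
ΣR = 0.001035 + 1.368 = 1.369 m·K/W
Q' = ΔT/ΣR = (435 °C − 39.1 °C)/1.369 = 289 W/m

Q' = 289 W/m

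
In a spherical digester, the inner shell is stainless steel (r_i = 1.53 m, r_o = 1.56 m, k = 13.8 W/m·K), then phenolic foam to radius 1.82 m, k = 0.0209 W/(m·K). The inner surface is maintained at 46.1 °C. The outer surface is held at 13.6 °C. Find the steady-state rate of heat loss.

Q = 93.2 W

Series thermal resistances, inner to outer:
  R_stainless steel = (1/1.53 − 1/1.56)/(4πk) = 0.01257/(4π·13.8) = 7.248×10^-5 K/W
  R_phenolic foam = (1/1.56 − 1/1.82)/(4πk) = 0.09158/(4π·0.0209) = 0.3487 K/W
ΣR = 7.248×10^-5 + 0.3487 = 0.3488 K/W
Q = ΔT/ΣR = (46.1 °C − 13.6 °C)/0.3488 = 93.2 W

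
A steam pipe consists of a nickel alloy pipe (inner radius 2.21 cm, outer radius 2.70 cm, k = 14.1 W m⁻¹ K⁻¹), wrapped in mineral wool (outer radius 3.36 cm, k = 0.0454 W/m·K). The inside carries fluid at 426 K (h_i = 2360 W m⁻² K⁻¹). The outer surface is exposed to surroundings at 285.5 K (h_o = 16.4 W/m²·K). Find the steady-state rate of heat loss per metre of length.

Series thermal resistances, inner to outer:
  R'_conv,in = 1/(2πr h) = 1/(2π·0.0221·2360) = 0.003052 m·K/W
  R'_nickel alloy = ln(0.0270/0.0221)/(2πk) = 0.2003/(2π·14.1) = 0.002260 m·K/W
  R'_mineral wool = ln(0.0336/0.0270)/(2πk) = 0.2187/(2π·0.0454) = 0.7666 m·K/W
  R'_conv,out = 1/(2πr h) = 1/(2π·0.0336·16.4) = 0.2888 m·K/W
ΣR = 0.003052 + 0.002260 + 0.7666 + 0.2888 = 1.061 m·K/W
Q' = ΔT/ΣR = (426 K − 285.5 K)/1.061 = 132 W/m

Q' = 132 W/m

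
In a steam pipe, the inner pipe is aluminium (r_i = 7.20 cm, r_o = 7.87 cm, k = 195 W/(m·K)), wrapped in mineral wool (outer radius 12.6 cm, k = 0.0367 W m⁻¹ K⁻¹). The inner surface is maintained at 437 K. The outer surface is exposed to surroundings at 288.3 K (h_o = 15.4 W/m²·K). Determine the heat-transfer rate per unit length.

Q' = 70.0 W/m

Treat each layer as a resistance in series:
  R'_aluminium = ln(0.0787/0.0720)/(2πk) = 0.08898/(2π·195) = 7.262×10^-5 m·K/W
  R'_mineral wool = ln(0.126/0.0787)/(2πk) = 0.4706/(2π·0.0367) = 2.041 m·K/W
  R'_conv,out = 1/(2πr h) = 1/(2π·0.126·15.4) = 0.08202 m·K/W
ΣR = 7.262×10^-5 + 2.041 + 0.08202 = 2.123 m·K/W
Q' = ΔT/ΣR = (437 K − 288.3 K)/2.123 = 70.0 W/m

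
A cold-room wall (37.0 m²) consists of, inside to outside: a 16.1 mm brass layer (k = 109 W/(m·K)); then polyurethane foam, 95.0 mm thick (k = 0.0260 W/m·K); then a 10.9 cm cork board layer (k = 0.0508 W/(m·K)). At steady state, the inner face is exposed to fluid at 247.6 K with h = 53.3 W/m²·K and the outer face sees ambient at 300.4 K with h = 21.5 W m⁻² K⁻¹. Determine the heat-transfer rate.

Treat each layer as a resistance in series:
  R_conv,in = 1/(hA) = 1/(53.3·37.0) = 5.071×10^-4 K/W
  R_brass = L/(kA) = 0.0161/(109·37.0) = 3.992×10^-6 K/W
  R_polyurethane foam = L/(kA) = 0.0950/(0.0260·37.0) = 0.09875 K/W
  R_cork board = L/(kA) = 0.109/(0.0508·37.0) = 0.05799 K/W
  R_conv,out = 1/(hA) = 1/(21.5·37.0) = 0.001257 K/W
ΣR = 5.071×10^-4 + 3.992×10^-6 + 0.09875 + 0.05799 + 0.001257 = 0.1585 K/W
Q = ΔT/ΣR = (247.6 K − 300.4 K)/0.1585 = -333 W
(Negative Q ⇒ heat flows inward; heat gain = 333 W.)

Q = 333 W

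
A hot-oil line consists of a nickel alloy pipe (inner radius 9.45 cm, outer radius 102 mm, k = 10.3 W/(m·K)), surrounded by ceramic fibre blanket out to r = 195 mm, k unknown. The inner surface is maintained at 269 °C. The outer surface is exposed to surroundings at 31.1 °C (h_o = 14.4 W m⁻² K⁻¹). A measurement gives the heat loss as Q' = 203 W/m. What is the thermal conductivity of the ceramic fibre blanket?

k = 0.0926 W/m·K

ΣR = ΔT/Q' = |269 − 31.1|/203 = 1.172 m·K/W
Known resistances:
  R'_nickel alloy = ln(0.102/0.0945)/(2πk) = 0.07637/(2π·10.3) = 0.001180 m·K/W
  R'_conv,out = 1/(2πr h) = 1/(2π·0.195·14.4) = 0.05668 m·K/W
R_ceramic fibre blanket = ΣR − ΣR_known = 1.172 − 0.05786 = 1.114 m·K/W
ln(r₂/r₁)/(2πk) = 1.114 ⇒ k = 0.6480/(2π·1.114) = 0.0926 W/m·K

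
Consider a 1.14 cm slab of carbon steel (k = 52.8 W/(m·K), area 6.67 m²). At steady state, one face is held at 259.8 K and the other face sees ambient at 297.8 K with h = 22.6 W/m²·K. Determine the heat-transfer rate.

Treat each layer as a resistance in series:
  R_carbon steel = L/(kA) = 0.0114/(52.8·6.67) = 3.237×10^-5 K/W
  R_conv,out = 1/(hA) = 1/(22.6·6.67) = 0.006634 K/W
ΣR = 3.237×10^-5 + 0.006634 = 0.006666 K/W
Q = ΔT/ΣR = (259.8 K − 297.8 K)/0.006666 = -5700 W
(Negative Q ⇒ heat flows inward; heat gain = 5700 W.)

Q = 5.70 kW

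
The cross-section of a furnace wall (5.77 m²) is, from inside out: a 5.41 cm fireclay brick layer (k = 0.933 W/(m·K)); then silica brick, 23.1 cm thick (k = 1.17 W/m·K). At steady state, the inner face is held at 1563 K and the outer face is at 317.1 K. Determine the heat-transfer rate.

Q = 28.1 kW

Treat each layer as a resistance in series:
  R_fireclay brick = L/(kA) = 0.0541/(0.933·5.77) = 0.01005 K/W
  R_silica brick = L/(kA) = 0.231/(1.17·5.77) = 0.03422 K/W
ΣR = 0.01005 + 0.03422 = 0.04427 K/W
Q = ΔT/ΣR = (1563 K − 317.1 K)/0.04427 = 28100 W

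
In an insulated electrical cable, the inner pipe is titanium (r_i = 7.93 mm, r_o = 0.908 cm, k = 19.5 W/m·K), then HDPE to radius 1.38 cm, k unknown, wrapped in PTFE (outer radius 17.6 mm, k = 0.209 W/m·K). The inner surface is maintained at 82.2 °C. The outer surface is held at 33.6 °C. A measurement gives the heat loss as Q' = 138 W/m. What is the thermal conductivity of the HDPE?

ΣR = ΔT/Q' = |82.2 − 33.6|/138 = 0.3522 m·K/W
Known resistances:
  R'_titanium = ln(0.00908/0.00793)/(2πk) = 0.1354/(2π·19.5) = 0.001105 m·K/W
  R'_PTFE = ln(0.0176/0.0138)/(2πk) = 0.2432/(2π·0.209) = 0.1852 m·K/W
R_HDPE = ΣR − ΣR_known = 0.3522 − 0.1863 = 0.1659 m·K/W
ln(r₂/r₁)/(2πk) = 0.1659 ⇒ k = 0.4186/(2π·0.1659) = 0.402 W/m·K

k = 0.402 W/m·K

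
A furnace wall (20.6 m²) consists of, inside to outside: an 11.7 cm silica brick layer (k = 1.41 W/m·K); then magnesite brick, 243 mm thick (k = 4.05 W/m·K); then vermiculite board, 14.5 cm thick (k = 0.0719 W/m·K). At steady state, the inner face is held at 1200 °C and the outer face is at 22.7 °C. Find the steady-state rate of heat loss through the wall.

Treat each layer as a resistance in series:
  R_silica brick = L/(kA) = 0.117/(1.41·20.6) = 0.004028 K/W
  R_magnesite brick = L/(kA) = 0.243/(4.05·20.6) = 0.002913 K/W
  R_vermiculite board = L/(kA) = 0.145/(0.0719·20.6) = 0.09790 K/W
ΣR = 0.004028 + 0.002913 + 0.09790 = 0.1048 K/W
Q = ΔT/ΣR = (1200 °C − 22.7 °C)/0.1048 = 11200 W

Q = 11200 W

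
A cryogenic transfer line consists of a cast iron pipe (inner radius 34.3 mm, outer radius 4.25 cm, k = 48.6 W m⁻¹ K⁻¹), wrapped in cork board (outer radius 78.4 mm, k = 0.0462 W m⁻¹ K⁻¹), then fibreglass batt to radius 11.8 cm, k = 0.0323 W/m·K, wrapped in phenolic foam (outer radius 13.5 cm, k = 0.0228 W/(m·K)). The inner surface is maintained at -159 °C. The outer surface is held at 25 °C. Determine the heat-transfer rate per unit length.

Treat each layer as a resistance in series:
  R'_cast iron = ln(0.0425/0.0343)/(2πk) = 0.2144/(2π·48.6) = 7.020×10^-4 m·K/W
  R'_cork board = ln(0.0784/0.0425)/(2πk) = 0.6123/(2π·0.0462) = 2.109 m·K/W
  R'_fibreglass batt = ln(0.118/0.0784)/(2πk) = 0.4089/(2π·0.0323) = 2.015 m·K/W
  R'_phenolic foam = ln(0.135/0.118)/(2πk) = 0.1346/(2π·0.0228) = 0.9395 m·K/W
ΣR = 7.020×10^-4 + 2.109 + 2.015 + 0.9395 = 5.064 m·K/W
Q' = ΔT/ΣR = (-159 °C − 25 °C)/5.064 = -36.3 W/m
(Negative Q' ⇒ heat flows inward; heat gain = 36.3 W/m.)

Q' = 36.3 W/m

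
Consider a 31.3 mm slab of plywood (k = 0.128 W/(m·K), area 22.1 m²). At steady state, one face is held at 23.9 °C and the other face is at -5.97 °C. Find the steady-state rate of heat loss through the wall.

Q = kA·ΔT/L = 0.128 × 22.1 × |23.9 °C − -5.97 °C| / 0.0313 = 2700 W

Q = 2.70 kW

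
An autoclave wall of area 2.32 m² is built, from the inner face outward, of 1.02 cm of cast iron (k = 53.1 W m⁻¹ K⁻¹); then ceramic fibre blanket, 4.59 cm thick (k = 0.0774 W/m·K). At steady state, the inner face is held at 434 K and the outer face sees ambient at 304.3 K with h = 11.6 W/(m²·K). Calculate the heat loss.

Q = 443 W

Series thermal resistances, inner to outer:
  R_cast iron = L/(kA) = 0.0102/(53.1·2.32) = 8.280×10^-5 K/W
  R_ceramic fibre blanket = L/(kA) = 0.0459/(0.0774·2.32) = 0.2556 K/W
  R_conv,out = 1/(hA) = 1/(11.6·2.32) = 0.03716 K/W
ΣR = 8.280×10^-5 + 0.2556 + 0.03716 = 0.2928 K/W
Q = ΔT/ΣR = (434 K − 304.3 K)/0.2928 = 443 W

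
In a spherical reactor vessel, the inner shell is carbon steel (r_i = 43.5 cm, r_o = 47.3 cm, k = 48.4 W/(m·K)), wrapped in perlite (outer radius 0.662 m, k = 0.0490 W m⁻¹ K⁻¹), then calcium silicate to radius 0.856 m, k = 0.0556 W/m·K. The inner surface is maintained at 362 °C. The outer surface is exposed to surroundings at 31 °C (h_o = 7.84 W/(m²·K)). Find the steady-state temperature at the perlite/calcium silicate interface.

Resistance network (inner→outer):
  R_carbon steel = (1/0.435 − 1/0.473)/(4πk) = 0.1847/(4π·48.4) = 3.037×10^-4 K/W
  R_perlite = (1/0.473 − 1/0.662)/(4πk) = 0.6036/(4π·0.0490) = 0.9802 K/W
  R_calcium silicate = (1/0.662 − 1/0.856)/(4πk) = 0.3423/(4π·0.0556) = 0.4900 K/W
  R_conv,out = 1/(4πr²h) = 1/(4π·0.856²·7.84) = 0.01385 K/W
ΣR = 3.037×10^-4 + 0.9802 + 0.4900 + 0.01385 = 1.484 K/W
Q = ΔT/ΣR = (362 °C − 31 °C)/1.484 = 223.0 W
From the inner boundary to the perlite/calcium silicate interface, ΣR_partial = 0.9805 K/W.
T_interface = T_in − Q·ΣR_partial = 362 °C − (223.0)(0.9805) = 143 °C

T = 143 °C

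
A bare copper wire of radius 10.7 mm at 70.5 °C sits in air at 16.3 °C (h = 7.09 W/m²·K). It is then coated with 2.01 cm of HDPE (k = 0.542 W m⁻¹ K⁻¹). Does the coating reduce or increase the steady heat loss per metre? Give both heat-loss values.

Critical radius for a cylinder: r_cr = k/h = 0.0764 m = 7.64 cm.
Outer radius after coating: r₂ = 0.0107 + 0.0201 = 0.0308 m.
Since r₁ < r_cr and r₂ ≤ r_cr, the coating moves toward the maximum at r_cr — heat loss rises.
Bare: R = 1/(2πr₁h) = 2.098 m·K/W; Q = 54.2/2.098 = 25.8 W/m.
Coated: R = R_cond + R_conv = 1.039 m·K/W; Q = 54.2/1.039 = 52.2 W/m.

increases: 25.8 → 52.2 W/m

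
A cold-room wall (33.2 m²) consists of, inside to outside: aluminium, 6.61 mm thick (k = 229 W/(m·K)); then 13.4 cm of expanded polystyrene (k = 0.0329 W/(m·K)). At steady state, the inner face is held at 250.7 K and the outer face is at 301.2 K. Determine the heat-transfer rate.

Resistance network (inner→outer):
  R_aluminium = L/(kA) = 0.00661/(229·33.2) = 8.694×10^-7 K/W
  R_expanded polystyrene = L/(kA) = 0.134/(0.0329·33.2) = 0.1227 K/W
ΣR = 8.694×10^-7 + 0.1227 = 0.1227 K/W
Q = ΔT/ΣR = (250.7 K − 301.2 K)/0.1227 = -412 W
(Negative Q ⇒ heat flows inward; heat gain = 412 W.)

Q = 412 W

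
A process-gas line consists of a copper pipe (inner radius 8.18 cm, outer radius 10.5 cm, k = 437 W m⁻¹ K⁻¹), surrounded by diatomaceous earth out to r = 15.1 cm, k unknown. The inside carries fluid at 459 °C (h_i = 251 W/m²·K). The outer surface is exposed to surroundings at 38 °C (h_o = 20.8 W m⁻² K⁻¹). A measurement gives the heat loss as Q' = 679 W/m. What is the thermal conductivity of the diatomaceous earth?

k = 0.103 W/m·K

ΣR = ΔT/Q' = |459 − 38|/679 = 0.6200 m·K/W
Known resistances:
  R'_conv,in = 1/(2πr h) = 1/(2π·0.0818·251) = 0.007752 m·K/W
  R'_copper = ln(0.105/0.0818)/(2πk) = 0.2497/(2π·437) = 9.093×10^-5 m·K/W
  R'_conv,out = 1/(2πr h) = 1/(2π·0.151·20.8) = 0.05067 m·K/W
R_diatomaceous earth = ΣR − ΣR_known = 0.6200 − 0.05851 = 0.5615 m·K/W
ln(r₂/r₁)/(2πk) = 0.5615 ⇒ k = 0.3633/(2π·0.5615) = 0.103 W/m·K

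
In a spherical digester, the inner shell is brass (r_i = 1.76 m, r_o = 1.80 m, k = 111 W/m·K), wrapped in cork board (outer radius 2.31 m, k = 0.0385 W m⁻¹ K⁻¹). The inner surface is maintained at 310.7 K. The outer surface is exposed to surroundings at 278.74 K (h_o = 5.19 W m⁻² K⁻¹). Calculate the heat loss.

Q = 125 W

Series thermal resistances, inner to outer:
  R_brass = (1/1.76 − 1/1.80)/(4πk) = 0.01263/(4π·111) = 9.052×10^-6 K/W
  R_cork board = (1/1.80 − 1/2.31)/(4πk) = 0.1227/(4π·0.0385) = 0.2535 K/W
  R_conv,out = 1/(4πr²h) = 1/(4π·2.31²·5.19) = 0.002873 K/W
ΣR = 9.052×10^-6 + 0.2535 + 0.002873 = 0.2564 K/W
Q = ΔT/ΣR = (310.7 K − 278.74 K)/0.2564 = 125 W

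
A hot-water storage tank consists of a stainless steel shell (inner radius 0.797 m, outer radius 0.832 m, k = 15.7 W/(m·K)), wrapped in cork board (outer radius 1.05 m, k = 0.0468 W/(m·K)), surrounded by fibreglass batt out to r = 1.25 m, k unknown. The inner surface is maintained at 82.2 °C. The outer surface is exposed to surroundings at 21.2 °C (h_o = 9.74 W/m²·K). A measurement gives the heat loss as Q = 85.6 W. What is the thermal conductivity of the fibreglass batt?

k = 0.0429 W/m·K

ΣR = ΔT/Q = |82.2 − 21.2|/85.6 = 0.7126 K/W
Known resistances:
  R_stainless steel = (1/0.797 − 1/0.832)/(4πk) = 0.05278/(4π·15.7) = 2.675×10^-4 K/W
  R_cork board = (1/0.832 − 1/1.05)/(4πk) = 0.2495/(4π·0.0468) = 0.4243 K/W
  R_conv,out = 1/(4πr²h) = 1/(4π·1.25²·9.74) = 0.005229 K/W
R_fibreglass batt = ΣR − ΣR_known = 0.7126 − 0.4298 = 0.2828 K/W
(1/r₁−1/r₂)/(4πk) = 0.2828 ⇒ k = 0.1524/(4π·0.2828) = 0.0429 W/m·K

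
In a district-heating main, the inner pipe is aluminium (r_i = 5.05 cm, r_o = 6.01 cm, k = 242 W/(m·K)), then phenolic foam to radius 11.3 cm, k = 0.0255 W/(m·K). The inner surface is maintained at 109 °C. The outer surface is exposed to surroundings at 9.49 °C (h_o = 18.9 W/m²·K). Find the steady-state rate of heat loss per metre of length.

Series thermal resistances, inner to outer:
  R'_aluminium = ln(0.0601/0.0505)/(2πk) = 0.1740/(2π·242) = 1.145×10^-4 m·K/W
  R'_phenolic foam = ln(0.113/0.0601)/(2πk) = 0.6314/(2π·0.0255) = 3.941 m·K/W
  R'_conv,out = 1/(2πr h) = 1/(2π·0.113·18.9) = 0.07452 m·K/W
ΣR = 1.145×10^-4 + 3.941 + 0.07452 = 4.016 m·K/W
Q' = ΔT/ΣR = (109 °C − 9.49 °C)/4.016 = 24.8 W/m

Q' = 24.8 W/m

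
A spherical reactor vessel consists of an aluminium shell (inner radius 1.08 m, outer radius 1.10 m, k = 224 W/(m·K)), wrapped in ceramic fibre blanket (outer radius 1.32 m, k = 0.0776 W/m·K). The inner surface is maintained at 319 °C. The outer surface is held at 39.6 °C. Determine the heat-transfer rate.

Treat each layer as a resistance in series:
  R_aluminium = (1/1.08 − 1/1.10)/(4πk) = 0.01684/(4π·224) = 5.981×10^-6 K/W
  R_ceramic fibre blanket = (1/1.10 − 1/1.32)/(4πk) = 0.1515/(4π·0.0776) = 0.1554 K/W
ΣR = 5.981×10^-6 + 0.1554 = 0.1554 K/W
Q = ΔT/ΣR = (319 °C − 39.6 °C)/0.1554 = 1800 W

Q = 1800 W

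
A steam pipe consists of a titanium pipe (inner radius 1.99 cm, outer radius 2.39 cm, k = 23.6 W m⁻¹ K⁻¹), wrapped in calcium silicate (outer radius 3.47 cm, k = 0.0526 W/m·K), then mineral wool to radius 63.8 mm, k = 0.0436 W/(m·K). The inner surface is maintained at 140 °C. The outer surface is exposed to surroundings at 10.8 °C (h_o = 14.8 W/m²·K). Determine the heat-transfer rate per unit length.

Q' = 36.7 W/m

Resistance network (inner→outer):
  R'_titanium = ln(0.0239/0.0199)/(2πk) = 0.1832/(2π·23.6) = 0.001235 m·K/W
  R'_calcium silicate = ln(0.0347/0.0239)/(2πk) = 0.3729/(2π·0.0526) = 1.128 m·K/W
  R'_mineral wool = ln(0.0638/0.0347)/(2πk) = 0.6090/(2π·0.0436) = 2.223 m·K/W
  R'_conv,out = 1/(2πr h) = 1/(2π·0.0638·14.8) = 0.1686 m·K/W
ΣR = 0.001235 + 1.128 + 2.223 + 0.1686 = 3.521 m·K/W
Q' = ΔT/ΣR = (140 °C − 10.8 °C)/3.521 = 36.7 W/m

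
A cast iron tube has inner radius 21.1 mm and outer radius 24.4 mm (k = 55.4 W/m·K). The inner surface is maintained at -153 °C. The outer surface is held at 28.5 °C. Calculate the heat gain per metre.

Q' = 4.35×10^5 W/m

Q' = 2πk·ΔT/ln(r₂/r₁) = 2π × 55.4 × 181.5 / ln(0.0244/0.0211) = 4.35×10^5 W/m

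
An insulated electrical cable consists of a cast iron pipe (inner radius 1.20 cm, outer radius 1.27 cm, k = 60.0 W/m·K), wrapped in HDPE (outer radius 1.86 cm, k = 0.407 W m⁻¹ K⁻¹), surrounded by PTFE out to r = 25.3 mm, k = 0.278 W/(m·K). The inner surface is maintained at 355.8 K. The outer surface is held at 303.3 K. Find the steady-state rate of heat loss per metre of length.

Resistance network (inner→outer):
  R'_cast iron = ln(0.0127/0.0120)/(2πk) = 0.05670/(2π·60.0) = 1.504×10^-4 m·K/W
  R'_HDPE = ln(0.0186/0.0127)/(2πk) = 0.3816/(2π·0.407) = 0.1492 m·K/W
  R'_PTFE = ln(0.0253/0.0186)/(2πk) = 0.3076/(2π·0.278) = 0.1761 m·K/W
ΣR = 1.504×10^-4 + 0.1492 + 0.1761 = 0.3255 m·K/W
Q' = ΔT/ΣR = (355.8 K − 303.3 K)/0.3255 = 161 W/m

Q' = 161 W/m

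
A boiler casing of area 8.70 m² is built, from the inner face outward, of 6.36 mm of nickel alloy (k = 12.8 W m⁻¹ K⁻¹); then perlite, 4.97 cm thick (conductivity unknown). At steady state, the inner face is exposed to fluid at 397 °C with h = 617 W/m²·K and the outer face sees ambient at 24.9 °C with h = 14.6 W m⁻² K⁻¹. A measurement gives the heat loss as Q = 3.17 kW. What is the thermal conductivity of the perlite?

ΣR = ΔT/Q = |397 − 24.9|/3170 = 0.1174 K/W
Known resistances:
  R_conv,in = 1/(hA) = 1/(617·8.70) = 1.863×10^-4 K/W
  R_nickel alloy = L/(kA) = 0.00636/(12.8·8.70) = 5.711×10^-5 K/W
  R_conv,out = 1/(hA) = 1/(14.6·8.70) = 0.007873 K/W
R_perlite = ΣR − ΣR_known = 0.1174 − 0.008116 = 0.1093 K/W
L/(kA) = 0.1093 ⇒ k = 0.0497/(0.1093·8.70) = 0.0523 W/m·K

k = 0.0523 W/m·K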